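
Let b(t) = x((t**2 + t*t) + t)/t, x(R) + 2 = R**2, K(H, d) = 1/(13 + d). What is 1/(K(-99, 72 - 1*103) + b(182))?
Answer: 1638/39716503991 ≈ 4.1242e-8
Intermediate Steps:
x(R) = -2 + R**2
b(t) = (-2 + (t + 2*t**2)**2)/t (b(t) = (-2 + ((t**2 + t*t) + t)**2)/t = (-2 + ((t**2 + t**2) + t)**2)/t = (-2 + (2*t**2 + t)**2)/t = (-2 + (t + 2*t**2)**2)/t)
1/(K(-99, 72 - 1*103) + b(182)) = 1/(1/(13 + (72 - 1*103)) + (-2/182 + 182*(1 + 2*182)**2)) = 1/(1/(13 + (72 - 103)) + (-2*1/182 + 182*(1 + 364)**2)) = 1/(1/(13 - 31) + (-1/91 + 182*365**2)) = 1/(1/(-18) + (-1/91 + 182*133225)) = 1/(-1/18 + (-1/91 + 24246950)) = 1/(-1/18 + 2206472449/91) = 1/(39716503991/1638) = 1638/39716503991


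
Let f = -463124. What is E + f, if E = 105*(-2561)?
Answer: -732029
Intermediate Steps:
E = -268905
E + f = -268905 - 463124 = -732029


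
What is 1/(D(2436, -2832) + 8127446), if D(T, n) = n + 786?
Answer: 1/8125400 ≈ 1.2307e-7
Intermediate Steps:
D(T, n) = 786 + n
1/(D(2436, -2832) + 8127446) = 1/((786 - 2832) + 8127446) = 1/(-2046 + 8127446) = 1/8125400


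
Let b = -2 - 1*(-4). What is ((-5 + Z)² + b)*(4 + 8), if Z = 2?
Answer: 132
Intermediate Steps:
b = 2 (b = -2 + 4 = 2)
((-5 + Z)² + b)*(4 + 8) = ((-5 + 2)² + 2)*(4 + 8) = ((-3)² + 2)*12 = (9 + 2)*12 = 11*12 = 132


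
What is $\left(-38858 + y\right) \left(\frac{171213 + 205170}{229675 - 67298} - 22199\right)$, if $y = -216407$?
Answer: $\frac{920033934319600}{162377} \approx 5.666 \cdot 10^{9}$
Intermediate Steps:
$\left(-38858 + y\right) \left(\frac{171213 + 205170}{229675 - 67298} - 22199\right) = \left(-38858 - 216407\right) \left(\frac{171213 + 205170}{229675 - 67298} - 22199\right) = - 255265 \left(\frac{376383}{162377} - 22199\right) = \left(-255265\right) \left(- \frac{3604230640}{162377}\right) = \frac{920033934319600}{162377}$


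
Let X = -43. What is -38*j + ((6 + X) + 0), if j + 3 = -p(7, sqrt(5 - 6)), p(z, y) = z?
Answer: 343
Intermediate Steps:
j = -10 (j = -3 - 1*7 = -3 - 7 = -10)
-38*j + ((6 + X) + 0) = -38*(-10) + ((6 - 43) + 0) = 380 + (-37 + 0) = 380 - 37 = 343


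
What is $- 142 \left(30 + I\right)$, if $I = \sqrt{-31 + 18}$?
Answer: $-4260 - 142 i \sqrt{13} \approx -4260.0 - 511.99 i$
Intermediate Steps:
$I = i \sqrt{13}$ ($I = \sqrt{-13} = i \sqrt{13} \approx 3.6056 i$)
$- 142 \left(30 + I\right) = - 142 \left(30 + i \sqrt{13}\right) = -4260 - 142 i \sqrt{13}$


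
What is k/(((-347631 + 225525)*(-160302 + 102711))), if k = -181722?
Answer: -30287/1172034441 ≈ -2.5841e-5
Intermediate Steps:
k/(((-347631 + 225525)*(-160302 + 102711))) = -181722*1/((-347631 + 225525)*(-160302 + 102711)) = -181722/((-122106*(-57591))) = -181722/7032206646 = -181722*1/7032206646 = -30287/1172034441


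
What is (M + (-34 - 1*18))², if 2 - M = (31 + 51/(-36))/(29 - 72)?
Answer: 647448025/266256 ≈ 2431.7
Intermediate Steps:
M = 1387/516 (M = 2 - (31 + 51/(-36))/(29 - 72) = 2 - (31 + 51*(-1/36))/(-43) = 2 - (31 - 17/12)*(-1)/43 = 2 - 355*(-1)/(12*43) = 2 - 1*(-355/516) = 2 + 355/516 = 1387/516 ≈ 2.6880)
(M + (-34 - 1*18))² = (1387/516 + (-34 - 1*18))² = (1387/516 + (-34 - 18))² = (1387/516 - 52)² = (-25445/516)² = 647448025/266256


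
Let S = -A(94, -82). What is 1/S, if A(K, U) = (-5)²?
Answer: -1/25 ≈ -0.040000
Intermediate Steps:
A(K, U) = 25
S = -25 (S = -1*25 = -25)
1/S = 1/(-25) = -1/25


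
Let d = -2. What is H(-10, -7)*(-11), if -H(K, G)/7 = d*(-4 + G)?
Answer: 1694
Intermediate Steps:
H(K, G) = -56 + 14*G (H(K, G) = -(-14)*(-4 + G) = -7*(8 - 2*G) = -56 + 14*G)
H(-10, -7)*(-11) = (-56 + 14*(-7))*(-11) = (-56 - 98)*(-11) = -154*(-11) = 1694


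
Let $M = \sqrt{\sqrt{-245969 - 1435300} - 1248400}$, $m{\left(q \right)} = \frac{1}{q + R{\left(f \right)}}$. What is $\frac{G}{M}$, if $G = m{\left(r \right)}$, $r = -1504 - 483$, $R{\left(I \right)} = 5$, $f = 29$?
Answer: $- \frac{1}{1982 \sqrt{-1248400 + i \sqrt{1681269}}} \approx -2.3451 \cdot 10^{-10} + 4.5156 \cdot 10^{-7} i$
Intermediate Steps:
$r = -1987$
$m{\left(q \right)} = \frac{1}{5 + q}$ ($m{\left(q \right)} = \frac{1}{q + 5} = \frac{1}{5 + q}$)
$G = - \frac{1}{1982}$ ($G = \frac{1}{5 - 1987} = \frac{1}{-1982} = - \frac{1}{1982} \approx -0.00050454$)
$M = \sqrt{-1248400 + i \sqrt{1681269}}$ ($M = \sqrt{\sqrt{-1681269} - 1248400} = \sqrt{i \sqrt{1681269} - 1248400} = \sqrt{-1248400 + i \sqrt{1681269}} \approx 0.58 + 1117.3 i$)
$\frac{G}{M} = - \frac{1}{1982 \sqrt{-1248400 + i \sqrt{1681269}}}$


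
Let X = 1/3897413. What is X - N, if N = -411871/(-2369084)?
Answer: -1605229020639/9233298779692 ≈ -0.17385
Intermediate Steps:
N = 411871/2369084 (N = -411871*(-1/2369084) = 411871/2369084 ≈ 0.17385)
X = 1/3897413 ≈ 2.5658e-7
X - N = 1/3897413 - 1*411871/2369084 = 1/3897413 - 411871/2369084 = -1605229020639/9233298779692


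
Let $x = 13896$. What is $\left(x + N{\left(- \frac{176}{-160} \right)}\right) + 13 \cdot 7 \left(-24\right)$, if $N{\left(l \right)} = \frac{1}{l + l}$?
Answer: $\frac{128837}{11} \approx 11712.0$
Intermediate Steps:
$N{\left(l \right)} = \frac{1}{2 l}$
$\left(x + N{\left(- \frac{176}{-160} \right)}\right) + 13 \cdot 7 \left(-24\right) = \left(13896 + \frac{1}{2 \left(- \frac{176}{-160}\right)}\right) + 13 \cdot 7 \left(-24\right) = \left(13896 + \frac{1}{2 \left(\left(-176\right) \left(- \frac{1}{160}\right)\right)}\right) + 91 \left(-24\right) = \left(13896 + \frac{1}{2 \cdot \frac{11}{10}}\right) - 2184 = \left(13896 + \frac{1}{2} \cdot \frac{10}{11}\right) - 2184 = \left(13896 + \frac{5}{11}\right) - 2184 = \frac{152861}{11} - 2184 = \frac{128837}{11}$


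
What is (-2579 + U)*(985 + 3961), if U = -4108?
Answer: -33073902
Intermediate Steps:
(-2579 + U)*(985 + 3961) = (-2579 - 4108)*(985 + 3961) = -6687*4946 = -33073902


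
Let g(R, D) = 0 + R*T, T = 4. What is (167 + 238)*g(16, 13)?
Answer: 25920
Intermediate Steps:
g(R, D) = 4*R (g(R, D) = 0 + R*4 = 0 + 4*R = 4*R)
(167 + 238)*g(16, 13) = (167 + 238)*(4*16) = 405*64 = 25920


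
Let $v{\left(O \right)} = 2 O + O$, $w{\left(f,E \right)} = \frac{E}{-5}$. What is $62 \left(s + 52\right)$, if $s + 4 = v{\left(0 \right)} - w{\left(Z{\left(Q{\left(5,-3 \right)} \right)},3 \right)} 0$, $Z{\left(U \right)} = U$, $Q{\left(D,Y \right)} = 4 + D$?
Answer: $2976$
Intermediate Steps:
$w{\left(f,E \right)} = - \frac{E}{5}$ ($w{\left(f,E \right)} = E \left(- \frac{1}{5}\right) = - \frac{E}{5}$)
$v{\left(O \right)} = 3 O$
$s = -4$ ($s = -4 + \left(3 \cdot 0 - \left(- \frac{1}{5}\right) 3 \cdot 0\right) = -4 + \left(0 - \left(- \frac{3}{5}\right) 0\right) = -4 + \left(0 - 0\right) = -4 + \left(0 + 0\right) = -4 + 0 = -4$)
$62 \left(s + 52\right) = 62 \left(-4 + 52\right) = 62 \cdot 48 = 2976$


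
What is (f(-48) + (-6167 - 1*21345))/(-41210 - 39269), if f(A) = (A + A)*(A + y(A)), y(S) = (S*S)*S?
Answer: -10593928/80479 ≈ -131.64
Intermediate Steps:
y(S) = S**3 (y(S) = S**2*S = S**3)
f(A) = 2*A*(A + A**3) (f(A) = (A + A)*(A + A**3) = (2*A)*(A + A**3) = 2*A*(A + A**3))
(f(-48) + (-6167 - 1*21345))/(-41210 - 39269) = (2*(-48)**2*(1 + (-48)**2) + (-6167 - 1*21345))/(-41210 - 39269) = (2*2304*(1 + 2304) + (-6167 - 21345))/(-80479) = (2*2304*2305 - 27512)*(-1/80479) = (10621440 - 27512)*(-1/80479) = 10593928*(-1/80479) = -10593928/80479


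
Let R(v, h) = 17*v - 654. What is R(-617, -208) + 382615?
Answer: 371472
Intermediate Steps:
R(v, h) = -654 + 17*v
R(-617, -208) + 382615 = (-654 + 17*(-617)) + 382615 = (-654 - 10489) + 382615 = -11143 + 382615 = 371472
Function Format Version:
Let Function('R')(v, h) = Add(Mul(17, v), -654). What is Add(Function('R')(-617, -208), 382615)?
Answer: 371472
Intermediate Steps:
Function('R')(v, h) = Add(-654, Mul(17, v))
Add(Function('R')(-617, -208), 382615) = Add(Add(-654, Mul(17, -617)), 382615) = Add(Add(-654, -10489), 382615) = Add(-11143, 382615) = 371472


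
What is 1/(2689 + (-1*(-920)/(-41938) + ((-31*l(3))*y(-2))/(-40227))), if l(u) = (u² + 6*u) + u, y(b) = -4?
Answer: 281173321/756042890469 ≈ 0.00037190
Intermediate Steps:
l(u) = u² + 7*u
1/(2689 + (-1*(-920)/(-41938) + ((-31*l(3))*y(-2))/(-40227))) = 1/(2689 + (-1*(-920)/(-41938) + (-93*(7 + 3)*(-4))/(-40227))) = 1/(2689 + (920*(-1/41938) + (-93*10*(-4))*(-1/40227))) = 1/(2689 + (-460/20969 + (-31*30*(-4))*(-1/40227))) = 1/(2689 + (-460/20969 - 930*(-4)*(-1/40227))) = 1/(2689 + (-460/20969 + 3720*(-1/40227))) = 1/(2689 + (-460/20969 - 1240/13409)) = 1/(2689 - 32169700/281173321) = 1/(756042890469/281173321) = 281173321/756042890469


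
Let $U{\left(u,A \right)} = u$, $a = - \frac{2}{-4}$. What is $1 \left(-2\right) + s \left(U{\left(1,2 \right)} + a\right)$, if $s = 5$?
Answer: $\frac{11}{2} \approx 5.5$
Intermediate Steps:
$a = \frac{1}{2}$ ($a = \left(-2\right) \left(- \frac{1}{4}\right) = \frac{1}{2} \approx 0.5$)
$1 \left(-2\right) + s \left(U{\left(1,2 \right)} + a\right) = 1 \left(-2\right) + 5 \left(1 + \frac{1}{2}\right) = -2 + 5 \cdot \frac{3}{2} = -2 + \frac{15}{2} = \frac{11}{2}$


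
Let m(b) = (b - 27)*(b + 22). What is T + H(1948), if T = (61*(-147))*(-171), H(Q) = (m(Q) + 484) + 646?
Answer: 5318857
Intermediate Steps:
m(b) = (-27 + b)*(22 + b)
H(Q) = 536 + Q**2 - 5*Q (H(Q) = ((-594 + Q**2 - 5*Q) + 484) + 646 = (-110 + Q**2 - 5*Q) + 646 = 536 + Q**2 - 5*Q)
T = 1533357 (T = -8967*(-171) = 1533357)
T + H(1948) = 1533357 + (536 + 1948**2 - 5*1948) = 1533357 + (536 + 3794704 - 9740) = 1533357 + 3785500 = 5318857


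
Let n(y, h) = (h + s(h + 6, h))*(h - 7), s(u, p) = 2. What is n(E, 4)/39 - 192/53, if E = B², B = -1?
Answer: -2814/689 ≈ -4.0842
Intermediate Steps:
E = 1 (E = (-1)² = 1)
n(y, h) = (-7 + h)*(2 + h) (n(y, h) = (h + 2)*(h - 7) = (2 + h)*(-7 + h) = (-7 + h)*(2 + h))
n(E, 4)/39 - 192/53 = (-14 + 4² - 5*4)/39 - 192/53 = (-14 + 16 - 20)*(1/39) - 192*1/53 = -18*1/39 - 192/53 = -6/13 - 192/53 = -2814/689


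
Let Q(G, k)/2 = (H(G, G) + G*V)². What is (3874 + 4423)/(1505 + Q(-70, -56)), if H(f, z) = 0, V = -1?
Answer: 8297/11305 ≈ 0.73392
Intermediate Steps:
Q(G, k) = 2*G² (Q(G, k) = 2*(0 + G*(-1))² = 2*(0 - G)² = 2*(-G)² = 2*G²)
(3874 + 4423)/(1505 + Q(-70, -56)) = (3874 + 4423)/(1505 + 2*(-70)²) = 8297/(1505 + 2*4900) = 8297/(1505 + 9800) = 8297/11305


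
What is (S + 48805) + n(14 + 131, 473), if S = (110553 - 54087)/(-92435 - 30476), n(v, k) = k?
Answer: 6056751792/122911 ≈ 49278.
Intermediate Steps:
S = -56466/122911 (S = 56466/(-122911) = 56466*(-1/122911) = -56466/122911 ≈ -0.45941)
(S + 48805) + n(14 + 131, 473) = (-56466/122911 + 48805) + 473 = 5998614889/122911 + 473 = 6056751792/122911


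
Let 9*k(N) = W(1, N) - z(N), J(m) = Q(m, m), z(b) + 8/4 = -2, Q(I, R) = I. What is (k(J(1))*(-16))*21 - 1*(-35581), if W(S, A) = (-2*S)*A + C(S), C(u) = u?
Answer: 35469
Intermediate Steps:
z(b) = -4 (z(b) = -2 - 2 = -4)
J(m) = m
W(S, A) = S - 2*A*S (W(S, A) = (-2*S)*A + S = -2*A*S + S = S - 2*A*S)
k(N) = 5/9 - 2*N/9 (k(N) = (1*(1 - 2*N) - 1*(-4))/9 = ((1 - 2*N) + 4)/9 = (5 - 2*N)/9 = 5/9 - 2*N/9)
(k(J(1))*(-16))*21 - 1*(-35581) = ((5/9 - 2/9*1)*(-16))*21 - 1*(-35581) = ((5/9 - 2/9)*(-16))*21 + 35581 = ((1/3)*(-16))*21 + 35581 = -16/3*21 + 35581 = -112 + 35581 = 35469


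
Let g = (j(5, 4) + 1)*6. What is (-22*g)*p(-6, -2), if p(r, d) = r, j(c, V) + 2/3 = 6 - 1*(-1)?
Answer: 5808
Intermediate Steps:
j(c, V) = 19/3 (j(c, V) = -⅔ + (6 - 1*(-1)) = -⅔ + (6 + 1) = -⅔ + 7 = 19/3)
g = 44 (g = (19/3 + 1)*6 = (22/3)*6 = 44)
(-22*g)*p(-6, -2) = -22*44*(-6) = -968*(-6) = 5808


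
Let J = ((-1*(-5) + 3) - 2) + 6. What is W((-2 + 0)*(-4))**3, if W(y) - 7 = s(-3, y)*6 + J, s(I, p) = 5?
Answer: 117649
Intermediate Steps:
J = 12 (J = ((5 + 3) - 2) + 6 = (8 - 2) + 6 = 6 + 6 = 12)
W(y) = 49 (W(y) = 7 + (5*6 + 12) = 7 + (30 + 12) = 7 + 42 = 49)
W((-2 + 0)*(-4))**3 = 49**3 = 117649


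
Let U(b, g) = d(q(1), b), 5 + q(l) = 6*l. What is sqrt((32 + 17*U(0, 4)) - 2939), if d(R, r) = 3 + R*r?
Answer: 2*I*sqrt(714) ≈ 53.442*I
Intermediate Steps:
q(l) = -5 + 6*l
U(b, g) = 3 + b (U(b, g) = 3 + (-5 + 6*1)*b = 3 + (-5 + 6)*b = 3 + 1*b = 3 + b)
sqrt((32 + 17*U(0, 4)) - 2939) = sqrt((32 + 17*(3 + 0)) - 2939) = sqrt((32 + 17*3) - 2939) = sqrt((32 + 51) - 2939) = sqrt(83 - 2939) = sqrt(-2856) = 2*I*sqrt(714)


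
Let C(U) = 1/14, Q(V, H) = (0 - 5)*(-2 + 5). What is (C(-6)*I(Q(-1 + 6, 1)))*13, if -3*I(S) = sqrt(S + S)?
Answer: -13*I*sqrt(30)/42 ≈ -1.6953*I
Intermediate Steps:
Q(V, H) = -15 (Q(V, H) = -5*3 = -15)
C(U) = 1/14
I(S) = -sqrt(2)*sqrt(S)/3 (I(S) = -sqrt(S + S)/3 = -sqrt(2)*sqrt(S)/3)
(C(-6)*I(Q(-1 + 6, 1)))*13 = ((-sqrt(2)*sqrt(-15)/3)/14)*13 = ((-sqrt(2)*I*sqrt(15)/3)/14)*13 = ((-I*sqrt(30)/3)/14)*13 = -I*sqrt(30)/42*13 = -13*I*sqrt(30)/42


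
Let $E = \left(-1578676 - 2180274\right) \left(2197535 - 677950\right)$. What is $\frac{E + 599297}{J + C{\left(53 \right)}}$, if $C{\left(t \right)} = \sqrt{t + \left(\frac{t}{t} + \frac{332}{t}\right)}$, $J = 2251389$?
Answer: $- \frac{681581683298681610501}{268643878750819} + \frac{5712043436453 \sqrt{169282}}{268643878750819} \approx -2.5371 \cdot 10^{6}$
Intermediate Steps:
$C{\left(t \right)} = \sqrt{1 + t + \frac{332}{t}}$ ($C{\left(t \right)} = \sqrt{t + \left(1 + \frac{332}{t}\right)} = \sqrt{1 + t + \frac{332}{t}}$)
$E = -5712044035750$ ($E = \left(-3758950\right) 1519585 = -5712044035750$)
$\frac{E + 599297}{J + C{\left(53 \right)}} = \frac{-5712044035750 + 599297}{2251389 + \sqrt{1 + 53 + \frac{332}{53}}} = - \frac{5712043436453}{2251389 + \sqrt{1 + 53 + 332 \cdot \frac{1}{53}}} = - \frac{5712043436453}{2251389 + \sqrt{1 + 53 + \frac{332}{53}}} = - \frac{5712043436453}{2251389 + \sqrt{\frac{3194}{53}}} = - \frac{5712043436453}{2251389 + \frac{\sqrt{169282}}{53}}$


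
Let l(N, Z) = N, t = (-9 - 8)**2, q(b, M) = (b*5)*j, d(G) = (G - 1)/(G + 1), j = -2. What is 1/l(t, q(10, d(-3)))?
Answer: 1/289 ≈ 0.0034602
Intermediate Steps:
d(G) = (-1 + G)/(1 + G)
q(b, M) = -10*b (q(b, M) = (b*5)*(-2) = (5*b)*(-2) = -10*b)
t = 289 (t = (-17)**2 = 289)
1/l(t, q(10, d(-3))) = 1/289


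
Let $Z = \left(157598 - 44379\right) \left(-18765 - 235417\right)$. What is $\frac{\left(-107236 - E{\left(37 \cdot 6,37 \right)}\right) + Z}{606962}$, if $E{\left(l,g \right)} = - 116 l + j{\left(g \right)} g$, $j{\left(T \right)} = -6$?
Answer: $- \frac{14389156560}{303481} \approx -47414.0$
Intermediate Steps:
$Z = -28778231858$ ($Z = 113219 \left(-254182\right) = -28778231858$)
$E{\left(l,g \right)} = - 116 l - 6 g$
$\frac{\left(-107236 - E{\left(37 \cdot 6,37 \right)}\right) + Z}{606962} = \frac{\left(-107236 - \left(- 116 \cdot 37 \cdot 6 - 222\right)\right) - 28778231858}{606962} = \left(\left(-107236 - \left(\left(-116\right) 222 - 222\right)\right) - 28778231858\right) \frac{1}{606962} = \left(\left(-107236 - \left(-25752 - 222\right)\right) - 28778231858\right) \frac{1}{606962} = \left(\left(-107236 - -25974\right) - 28778231858\right) \frac{1}{606962} = \left(\left(-107236 + 25974\right) - 28778231858\right) \frac{1}{606962} = \left(-81262 - 28778231858\right) \frac{1}{606962} = \left(-28778313120\right) \frac{1}{606962} = - \frac{14389156560}{303481}$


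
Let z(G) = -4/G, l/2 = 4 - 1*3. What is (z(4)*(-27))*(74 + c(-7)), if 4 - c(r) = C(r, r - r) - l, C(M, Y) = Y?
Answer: 2160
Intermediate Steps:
l = 2 (l = 2*(4 - 1*3) = 2*(4 - 3) = 2*1 = 2)
c(r) = 6 (c(r) = 4 - ((r - r) - 1*2) = 4 - (0 - 2) = 4 - 1*(-2) = 4 + 2 = 6)
(z(4)*(-27))*(74 + c(-7)) = (-4/4*(-27))*(74 + 6) = (-4*¼*(-27))*80 = -1*(-27)*80 = 27*80 = 2160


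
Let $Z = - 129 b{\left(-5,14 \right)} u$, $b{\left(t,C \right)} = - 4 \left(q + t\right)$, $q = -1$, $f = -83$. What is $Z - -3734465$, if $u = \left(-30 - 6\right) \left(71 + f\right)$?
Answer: $2396993$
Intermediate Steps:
$u = 432$ ($u = \left(-30 - 6\right) \left(71 - 83\right) = \left(-36\right) \left(-12\right) = 432$)
$b{\left(t,C \right)} = 4 - 4 t$ ($b{\left(t,C \right)} = - 4 \left(-1 + t\right) = 4 - 4 t$)
$Z = -1337472$ ($Z = - 129 \left(4 - -20\right) 432 = - 129 \left(4 + 20\right) 432 = \left(-129\right) 24 \cdot 432 = \left(-3096\right) 432 = -1337472$)
$Z - -3734465 = -1337472 - -3734465 = -1337472 + 3734465 = 2396993$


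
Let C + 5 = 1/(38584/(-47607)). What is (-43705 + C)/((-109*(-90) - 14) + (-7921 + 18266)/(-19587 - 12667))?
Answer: -1295193349589/290252585428 ≈ -4.4623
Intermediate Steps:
C = -34361/5512 (C = -5 + 1/(38584/(-47607)) = -5 + 1/(38584*(-1/47607)) = -5 + 1/(-5512/6801) = -5 - 6801/5512 = -34361/5512 ≈ -6.2339)
(-43705 + C)/((-109*(-90) - 14) + (-7921 + 18266)/(-19587 - 12667)) = (-43705 - 34361/5512)/((-109*(-90) - 14) + (-7921 + 18266)/(-19587 - 12667)) = -240936321/(5512*((9810 - 14) + 10345/(-32254))) = -240936321/(5512*(9796 + 10345*(-1/32254))) = -240936321/(5512*(9796 - 10345/32254)) = -240936321/(5512*315949839/32254) = -240936321/5512*32254/315949839 = -1295193349589/290252585428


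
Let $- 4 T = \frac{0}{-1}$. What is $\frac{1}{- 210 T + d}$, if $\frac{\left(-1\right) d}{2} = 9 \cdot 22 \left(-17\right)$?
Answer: $\frac{1}{6732} \approx 0.00014854$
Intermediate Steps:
$T = 0$ ($T = - \frac{0 \frac{1}{-1}}{4} = - \frac{0 \left(-1\right)}{4} = \left(- \frac{1}{4}\right) 0 = 0$)
$d = 6732$ ($d = - 2 \cdot 9 \cdot 22 \left(-17\right) = - 2 \cdot 198 \left(-17\right) = \left(-2\right) \left(-3366\right) = 6732$)
$\frac{1}{- 210 T + d} = \frac{1}{\left(-210\right) 0 + 6732} = \frac{1}{0 + 6732} = \frac{1}{6732}$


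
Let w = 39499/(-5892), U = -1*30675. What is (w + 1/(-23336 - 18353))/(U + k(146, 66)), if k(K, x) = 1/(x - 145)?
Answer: 130087696537/595245413621688 ≈ 0.00021854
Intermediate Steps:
k(K, x) = 1/(-145 + x)
U = -30675
w = -39499/5892 (w = 39499*(-1/5892) = -39499/5892 ≈ -6.7038)
(w + 1/(-23336 - 18353))/(U + k(146, 66)) = (-39499/5892 + 1/(-23336 - 18353))/(-30675 + 1/(-145 + 66)) = (-39499/5892 + 1/(-41689))/(-30675 + 1/(-79)) = (-39499/5892 - 1/41689)/(-30675 - 1/79) = -1646679703/(245631588*(-2423326/79)) = -1646679703/245631588*(-79/2423326) = 130087696537/595245413621688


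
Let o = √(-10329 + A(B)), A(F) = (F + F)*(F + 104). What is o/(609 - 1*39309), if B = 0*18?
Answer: -I*√10329/38700 ≈ -0.0026261*I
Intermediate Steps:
B = 0
A(F) = 2*F*(104 + F) (A(F) = (2*F)*(104 + F) = 2*F*(104 + F))
o = I*√10329 (o = √(-10329 + 2*0*(104 + 0)) = √(-10329 + 2*0*104) = √(-10329 + 0) = √(-10329) = I*√10329 ≈ 101.63*I)
o/(609 - 1*39309) = (I*√10329)/(609 - 1*39309) = (I*√10329)/(609 - 39309) = (I*√10329)/(-38700) = (I*√10329)*(-1/38700) = -I*√10329/38700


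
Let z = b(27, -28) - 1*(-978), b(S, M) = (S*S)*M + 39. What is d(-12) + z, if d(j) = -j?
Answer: -19383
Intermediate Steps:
b(S, M) = 39 + M*S**2 (b(S, M) = S**2*M + 39 = M*S**2 + 39 = 39 + M*S**2)
z = -19395 (z = (39 - 28*27**2) - 1*(-978) = (39 - 28*729) + 978 = (39 - 20412) + 978 = -20373 + 978 = -19395)
d(-12) + z = -1*(-12) - 19395 = 12 - 19395 = -19383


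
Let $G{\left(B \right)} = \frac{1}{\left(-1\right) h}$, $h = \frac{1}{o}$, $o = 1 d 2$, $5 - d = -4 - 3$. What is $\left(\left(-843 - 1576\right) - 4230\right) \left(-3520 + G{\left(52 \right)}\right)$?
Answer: $23564056$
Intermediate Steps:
$d = 12$ ($d = 5 - \left(-4 - 3\right) = 5 - -7 = 5 + 7 = 12$)
$o = 24$ ($o = 1 \cdot 12 \cdot 2 = 12 \cdot 2 = 24$)
$h = \frac{1}{24} \approx 0.041667$
$G{\left(B \right)} = -24$ ($G{\left(B \right)} = \frac{1}{\left(-1\right) \frac{1}{24}} = \frac{1}{- \frac{1}{24}} = -24$)
$\left(\left(-843 - 1576\right) - 4230\right) \left(-3520 + G{\left(52 \right)}\right) = \left(\left(-843 - 1576\right) - 4230\right) \left(-3520 - 24\right) = \left(\left(-843 - 1576\right) - 4230\right) \left(-3544\right) = \left(-2419 - 4230\right) \left(-3544\right) = \left(-6649\right) \left(-3544\right) = 23564056$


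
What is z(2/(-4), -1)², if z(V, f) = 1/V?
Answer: 4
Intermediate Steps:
z(2/(-4), -1)² = (1/(2/(-4)))² = (1/(2*(-¼)))² = (1/(-½))² = (-2)² = 4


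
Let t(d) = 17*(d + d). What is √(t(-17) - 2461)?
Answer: I*√3039 ≈ 55.127*I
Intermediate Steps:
t(d) = 34*d (t(d) = 17*(2*d) = 34*d)
√(t(-17) - 2461) = √(34*(-17) - 2461) = √(-578 - 2461) = √(-3039) = I*√3039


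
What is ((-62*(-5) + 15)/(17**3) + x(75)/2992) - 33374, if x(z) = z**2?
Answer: -28856414487/864688 ≈ -33372.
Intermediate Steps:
((-62*(-5) + 15)/(17**3) + x(75)/2992) - 33374 = ((-62*(-5) + 15)/(17**3) + 75**2/2992) - 33374 = ((310 + 15)/4913 + 5625*(1/2992)) - 33374 = (325*(1/4913) + 5625/2992) - 33374 = (325/4913 + 5625/2992) - 33374 = 1682825/864688 - 33374 = -28856414487/864688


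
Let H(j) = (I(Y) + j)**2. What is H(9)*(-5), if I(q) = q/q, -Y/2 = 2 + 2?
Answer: -500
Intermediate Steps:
Y = -8 (Y = -2*(2 + 2) = -2*4 = -8)
I(q) = 1
H(j) = (1 + j)**2
H(9)*(-5) = (1 + 9)**2*(-5) = 10**2*(-5) = 100*(-5) = -500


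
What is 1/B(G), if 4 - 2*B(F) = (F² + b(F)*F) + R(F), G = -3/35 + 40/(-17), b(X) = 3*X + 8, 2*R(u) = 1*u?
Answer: 1416100/665857 ≈ 2.1267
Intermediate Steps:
R(u) = u/2 (R(u) = (1*u)/2 = u/2)
b(X) = 8 + 3*X
G = -1451/595 (G = -3*1/35 + 40*(-1/17) = -3/35 - 40/17 = -1451/595 ≈ -2.4387)
B(F) = 2 - F²/2 - F/4 - F*(8 + 3*F)/2 (B(F) = 2 - ((F² + (8 + 3*F)*F) + F/2)/2 = 2 - ((F² + F*(8 + 3*F)) + F/2)/2 = 2 - (F² + F/2 + F*(8 + 3*F))/2 = 2 + (-F²/2 - F/4 - F*(8 + 3*F)/2) = 2 - F²/2 - F/4 - F*(8 + 3*F)/2)
1/B(G) = 1/(2 - 2*(-1451/595)² - 17/4*(-1451/595)) = 1/(2 - 2*2105401/354025 + 1451/140) = 1/(2 - 4210802/354025 + 1451/140) = 1/(665857/1416100) = 1416100/665857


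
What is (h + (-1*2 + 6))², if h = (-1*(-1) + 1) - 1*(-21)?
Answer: 729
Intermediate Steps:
h = 23 (h = (1 + 1) + 21 = 2 + 21 = 23)
(h + (-1*2 + 6))² = (23 + (-1*2 + 6))² = (23 + (-2 + 6))² = (23 + 4)² = 27² = 729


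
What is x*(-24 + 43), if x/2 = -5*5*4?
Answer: -3800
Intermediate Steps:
x = -200 (x = 2*(-5*5*4) = 2*(-25*4) = 2*(-100) = -200)
x*(-24 + 43) = -200*(-24 + 43) = -200*19 = -3800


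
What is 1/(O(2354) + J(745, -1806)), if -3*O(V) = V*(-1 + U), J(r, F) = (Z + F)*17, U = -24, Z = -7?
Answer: -3/33613 ≈ -8.9251e-5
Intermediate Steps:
J(r, F) = -119 + 17*F (J(r, F) = (-7 + F)*17 = -119 + 17*F)
O(V) = 25*V/3 (O(V) = -V*(-1 - 24)/3 = -V*(-25)/3 = -(-25)*V/3 = 25*V/3)
1/(O(2354) + J(745, -1806)) = 1/((25/3)*2354 + (-119 + 17*(-1806))) = 1/(58850/3 + (-119 - 30702)) = 1/(58850/3 - 30821) = 1/(-33613/3) = -3/33613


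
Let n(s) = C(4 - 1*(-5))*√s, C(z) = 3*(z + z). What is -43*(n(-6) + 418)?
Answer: -17974 - 2322*I*√6 ≈ -17974.0 - 5687.7*I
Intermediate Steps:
C(z) = 6*z (C(z) = 3*(2*z) = 6*z)
n(s) = 54*√s (n(s) = (6*(4 - 1*(-5)))*√s = (6*(4 + 5))*√s = (6*9)*√s = 54*√s)
-43*(n(-6) + 418) = -43*(54*√(-6) + 418) = -43*(54*(I*√6) + 418) = -43*(54*I*√6 + 418) = -43*(418 + 54*I*√6) = -17974 - 2322*I*√6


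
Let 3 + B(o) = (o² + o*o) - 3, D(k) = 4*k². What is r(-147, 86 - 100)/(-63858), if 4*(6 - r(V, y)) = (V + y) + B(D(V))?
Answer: 14942364001/255432 ≈ 58498.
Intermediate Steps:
B(o) = -6 + 2*o² (B(o) = -3 + ((o² + o*o) - 3) = -3 + ((o² + o²) - 3) = -3 + (2*o² - 3) = -3 + (-3 + 2*o²) = -6 + 2*o²)
r(V, y) = 15/2 - 8*V⁴ - V/4 - y/4 (r(V, y) = 6 - ((V + y) + (-6 + 2*(4*V²)²))/4 = 6 - ((V + y) + (-6 + 2*(16*V⁴)))/4 = 6 - ((V + y) + (-6 + 32*V⁴))/4 = 6 - (-6 + V + y + 32*V⁴)/4 = 6 + (3/2 - 8*V⁴ - V/4 - y/4) = 15/2 - 8*V⁴ - V/4 - y/4)
r(-147, 86 - 100)/(-63858) = (15/2 - 8*(-147)⁴ - ¼*(-147) - (86 - 100)/4)/(-63858) = (15/2 - 8*466948881 + 147/4 - ¼*(-14))*(-1/63858) = (15/2 - 3735591048 + 147/4 + 7/2)*(-1/63858) = -14942364001/4*(-1/63858) = 14942364001/255432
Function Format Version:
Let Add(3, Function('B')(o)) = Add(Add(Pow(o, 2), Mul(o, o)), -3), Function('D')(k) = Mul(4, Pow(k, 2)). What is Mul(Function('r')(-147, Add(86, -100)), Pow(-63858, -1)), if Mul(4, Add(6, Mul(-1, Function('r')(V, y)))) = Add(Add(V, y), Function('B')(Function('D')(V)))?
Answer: Rational(14942364001, 255432) ≈ 58498.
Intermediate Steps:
Function('B')(o) = Add(-6, Mul(2, Pow(o, 2))) (Function('B')(o) = Add(-3, Add(Add(Pow(o, 2), Mul(o, o)), -3)) = Add(-3, Add(Add(Pow(o, 2), Pow(o, 2)), -3)) = Add(-3, Add(Mul(2, Pow(o, 2)), -3)) = Add(-3, Add(-3, Mul(2, Pow(o, 2)))) = Add(-6, Mul(2, Pow(o, 2))))
Function('r')(V, y) = Add(Rational(15, 2), Mul(-8, Pow(V, 4)), Mul(Rational(-1, 4), V), Mul(Rational(-1, 4), y)) (Function('r')(V, y) = Add(6, Mul(Rational(-1, 4), Add(Add(V, y), Add(-6, Mul(2, Pow(Mul(4, Pow(V, 2)), 2)))))) = Add(6, Mul(Rational(-1, 4), Add(Add(V, y), Add(-6, Mul(2, Mul(16, Pow(V, 4))))))) = Add(6, Mul(Rational(-1, 4), Add(Add(V, y), Add(-6, Mul(32, Pow(V, 4)))))) = Add(6, Mul(Rational(-1, 4), Add(-6, V, y, Mul(32, Pow(V, 4))))) = Add(6, Add(Rational(3, 2), Mul(-8, Pow(V, 4)), Mul(Rational(-1, 4), V), Mul(Rational(-1, 4), y))) = Add(Rational(15, 2), Mul(-8, Pow(V, 4)), Mul(Rational(-1, 4), V), Mul(Rational(-1, 4), y)))
Mul(Function('r')(-147, Add(86, -100)), Pow(-63858, -1)) = Mul(Add(Rational(15, 2), Mul(-8, Pow(-147, 4)), Mul(Rational(-1, 4), -147), Mul(Rational(-1, 4), Add(86, -100))), Pow(-63858, -1)) = Mul(Add(Rational(15, 2), Mul(-8, 466948881), Rational(147, 4), Mul(Rational(-1, 4), -14)), Rational(-1, 63858)) = Mul(Add(Rational(15, 2), -3735591048, Rational(147, 4), Rational(7, 2)), Rational(-1, 63858)) = Mul(Rational(-14942364001, 4), Rational(-1, 63858)) = Rational(14942364001, 255432)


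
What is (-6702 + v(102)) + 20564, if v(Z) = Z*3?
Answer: 14168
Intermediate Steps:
v(Z) = 3*Z
(-6702 + v(102)) + 20564 = (-6702 + 3*102) + 20564 = (-6702 + 306) + 20564 = -6396 + 20564 = 14168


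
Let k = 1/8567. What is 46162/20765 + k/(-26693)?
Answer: 10556276792057/4748518002215 ≈ 2.2231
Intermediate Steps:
k = 1/8567 ≈ 0.00011673
46162/20765 + k/(-26693) = 46162/20765 + (1/8567)/(-26693) = 46162*(1/20765) + (1/8567)*(-1/26693) = 46162/20765 - 1/228678931 = 10556276792057/4748518002215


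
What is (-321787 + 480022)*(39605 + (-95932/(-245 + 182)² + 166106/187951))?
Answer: 222486460389305695/35522739 ≈ 6.2632e+9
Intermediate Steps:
(-321787 + 480022)*(39605 + (-95932/(-245 + 182)² + 166106/187951)) = 158235*(39605 + (-95932/((-63)²) + 166106*(1/187951))) = 158235*(39605 + (-95932/3969 + 166106/187951)) = 158235*(39605 - 17371240618/745977519) = 158235*(29527068399377/745977519) = 222486460389305695/35522739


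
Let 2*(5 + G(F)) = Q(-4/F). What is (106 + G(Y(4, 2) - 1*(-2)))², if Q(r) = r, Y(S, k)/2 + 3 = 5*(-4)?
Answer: 4941729/484 ≈ 10210.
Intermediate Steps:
Y(S, k) = -46 (Y(S, k) = -6 + 2*(5*(-4)) = -6 + 2*(-20) = -6 - 40 = -46)
G(F) = -5 - 2/F (G(F) = -5 + (-4/F)/2 = -5 - 2/F)
(106 + G(Y(4, 2) - 1*(-2)))² = (106 + (-5 - 2/(-46 - 1*(-2))))² = (106 + (-5 - 2/(-46 + 2)))² = (106 + (-5 - 2/(-44)))² = (106 + (-5 - 2*(-1/44)))² = (106 + (-5 + 1/22))² = (106 - 109/22)² = (2223/22)² = 4941729/484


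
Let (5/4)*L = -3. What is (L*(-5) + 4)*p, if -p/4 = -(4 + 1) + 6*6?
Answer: -1984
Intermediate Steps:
L = -12/5 (L = (⅘)*(-3) = -12/5 ≈ -2.4000)
p = -124 (p = -4*(-(4 + 1) + 6*6) = -4*(-1*5 + 36) = -4*(-5 + 36) = -4*31 = -124)
(L*(-5) + 4)*p = (-12/5*(-5) + 4)*(-124) = (12 + 4)*(-124) = 16*(-124) = -1984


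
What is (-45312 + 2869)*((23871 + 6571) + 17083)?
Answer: -2017103575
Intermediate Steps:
(-45312 + 2869)*((23871 + 6571) + 17083) = -42443*(30442 + 17083) = -42443*47525 = -2017103575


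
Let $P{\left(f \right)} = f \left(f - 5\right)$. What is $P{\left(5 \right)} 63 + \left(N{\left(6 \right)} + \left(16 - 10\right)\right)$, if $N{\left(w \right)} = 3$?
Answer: $9$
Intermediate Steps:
$P{\left(f \right)} = f \left(-5 + f\right)$
$P{\left(5 \right)} 63 + \left(N{\left(6 \right)} + \left(16 - 10\right)\right) = 5 \left(-5 + 5\right) 63 + \left(3 + \left(16 - 10\right)\right) = 5 \cdot 0 \cdot 63 + \left(3 + \left(16 - 10\right)\right) = 0 \cdot 63 + \left(3 + 6\right) = 0 + 9 = 9$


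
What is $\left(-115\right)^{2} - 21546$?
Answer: $-8321$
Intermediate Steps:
$\left(-115\right)^{2} - 21546 = 13225 - 21546 = -8321$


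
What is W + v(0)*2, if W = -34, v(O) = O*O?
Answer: -34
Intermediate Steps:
v(O) = O²
W + v(0)*2 = -34 + 0²*2 = -34 + 0*2 = -34 + 0 = -34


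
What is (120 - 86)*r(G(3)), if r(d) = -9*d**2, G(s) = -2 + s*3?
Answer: -14994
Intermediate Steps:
G(s) = -2 + 3*s
(120 - 86)*r(G(3)) = (120 - 86)*(-9*(-2 + 3*3)**2) = 34*(-9*(-2 + 9)**2) = 34*(-9*7**2) = 34*(-9*49) = 34*(-441) = -14994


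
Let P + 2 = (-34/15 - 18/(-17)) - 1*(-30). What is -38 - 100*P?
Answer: -138578/51 ≈ -2717.2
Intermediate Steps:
P = 6832/255 (P = -2 + ((-34/15 - 18/(-17)) - 1*(-30)) = -2 + ((-34*1/15 - 18*(-1/17)) + 30) = -2 + ((-34/15 + 18/17) + 30) = -2 + (-308/255 + 30) = -2 + 7342/255 = 6832/255 ≈ 26.792)
-38 - 100*P = -38 - 100*6832/255 = -38 - 136640/51 = -138578/51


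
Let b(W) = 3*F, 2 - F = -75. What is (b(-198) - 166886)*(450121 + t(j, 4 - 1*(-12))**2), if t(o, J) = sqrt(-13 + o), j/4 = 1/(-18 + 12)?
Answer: -225037912910/3 ≈ -7.5013e+10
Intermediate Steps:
F = 77 (F = 2 - 1*(-75) = 2 + 75 = 77)
b(W) = 231 (b(W) = 3*77 = 231)
j = -2/3 (j = 4/(-18 + 12) = 4/(-6) = 4*(-1/6) = -2/3 ≈ -0.66667)
(b(-198) - 166886)*(450121 + t(j, 4 - 1*(-12))**2) = (231 - 166886)*(450121 + (sqrt(-13 - 2/3))**2) = -166655*(450121 + (sqrt(-41/3))**2) = -166655*(450121 + (I*sqrt(123)/3)**2) = -166655*(450121 - 41/3) = -166655*1350322/3 = -225037912910/3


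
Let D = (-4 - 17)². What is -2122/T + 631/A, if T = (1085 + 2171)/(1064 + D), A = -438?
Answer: -350213929/356532 ≈ -982.28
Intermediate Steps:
D = 441 (D = (-21)² = 441)
T = 3256/1505 (T = (1085 + 2171)/(1064 + 441) = 3256/1505 ≈ 2.1635)
-2122/T + 631/A = -2122/3256/1505 + 631/(-438) = -2122*1505/3256 + 631*(-1/438) = -1596805/1628 - 631/438 = -350213929/356532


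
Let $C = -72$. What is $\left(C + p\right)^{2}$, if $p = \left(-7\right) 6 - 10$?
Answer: $15376$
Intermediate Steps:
$p = -52$ ($p = -42 - 10 = -52$)
$\left(C + p\right)^{2} = \left(-72 - 52\right)^{2} = \left(-124\right)^{2} = 15376$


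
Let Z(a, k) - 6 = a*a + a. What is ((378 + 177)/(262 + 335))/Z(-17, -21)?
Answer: 185/55322 ≈ 0.0033441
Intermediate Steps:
Z(a, k) = 6 + a + a**2 (Z(a, k) = 6 + (a*a + a) = 6 + (a**2 + a) = 6 + (a + a**2) = 6 + a + a**2)
((378 + 177)/(262 + 335))/Z(-17, -21) = ((378 + 177)/(262 + 335))/(6 - 17 + (-17)**2) = (555/597)/(6 - 17 + 289) = (555*(1/597))/278 = (185/199)*(1/278) = 185/55322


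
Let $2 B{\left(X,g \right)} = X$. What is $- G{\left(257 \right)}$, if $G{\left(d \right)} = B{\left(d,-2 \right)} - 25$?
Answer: $- \frac{207}{2} \approx -103.5$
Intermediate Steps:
$B{\left(X,g \right)} = \frac{X}{2}$
$G{\left(d \right)} = -25 + \frac{d}{2}$ ($G{\left(d \right)} = \frac{d}{2} - 25 = -25 + \frac{d}{2}$)
$- G{\left(257 \right)} = - (-25 + \frac{1}{2} \cdot 257) = - (-25 + \frac{257}{2}) = \left(-1\right) \frac{207}{2} = - \frac{207}{2}$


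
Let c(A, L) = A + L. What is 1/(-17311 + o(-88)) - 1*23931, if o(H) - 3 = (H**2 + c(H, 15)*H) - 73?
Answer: -76890304/3213 ≈ -23931.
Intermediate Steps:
o(H) = -70 + H**2 + H*(15 + H) (o(H) = 3 + ((H**2 + (H + 15)*H) - 73) = 3 + ((H**2 + (15 + H)*H) - 73) = 3 + ((H**2 + H*(15 + H)) - 73) = 3 + (-73 + H**2 + H*(15 + H)) = -70 + H**2 + H*(15 + H))
1/(-17311 + o(-88)) - 1*23931 = 1/(-17311 + (-70 + (-88)**2 - 88*(15 - 88))) - 1*23931 = 1/(-17311 + (-70 + 7744 - 88*(-73))) - 23931 = 1/(-17311 + (-70 + 7744 + 6424)) - 23931 = 1/(-17311 + 14098) - 23931 = 1/(-3213) - 23931 = -1/3213 - 23931 = -76890304/3213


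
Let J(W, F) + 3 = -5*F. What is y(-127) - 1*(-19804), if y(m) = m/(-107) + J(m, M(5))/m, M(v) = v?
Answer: 269135681/13589 ≈ 19805.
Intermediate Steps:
J(W, F) = -3 - 5*F
y(m) = -28/m - m/107 (y(m) = m/(-107) + (-3 - 5*5)/m = m*(-1/107) + (-3 - 25)/m = -m/107 - 28/m = -28/m - m/107)
y(-127) - 1*(-19804) = (-28/(-127) - 1/107*(-127)) - 1*(-19804) = (-28*(-1/127) + 127/107) + 19804 = (28/127 + 127/107) + 19804 = 19125/13589 + 19804 = 269135681/13589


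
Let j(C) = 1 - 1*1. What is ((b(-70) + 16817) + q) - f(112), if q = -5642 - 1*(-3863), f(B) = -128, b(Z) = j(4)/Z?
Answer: 15166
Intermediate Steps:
j(C) = 0 (j(C) = 1 - 1 = 0)
b(Z) = 0 (b(Z) = 0/Z = 0)
q = -1779 (q = -5642 + 3863 = -1779)
((b(-70) + 16817) + q) - f(112) = ((0 + 16817) - 1779) - 1*(-128) = (16817 - 1779) + 128 = 15038 + 128 = 15166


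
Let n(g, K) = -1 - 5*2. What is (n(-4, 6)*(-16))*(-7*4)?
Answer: -4928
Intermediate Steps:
n(g, K) = -11 (n(g, K) = -1 - 10 = -11)
(n(-4, 6)*(-16))*(-7*4) = (-11*(-16))*(-7*4) = 176*(-28) = -4928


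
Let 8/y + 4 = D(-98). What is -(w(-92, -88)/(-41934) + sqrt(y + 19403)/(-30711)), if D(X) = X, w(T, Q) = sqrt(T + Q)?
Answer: sqrt(50466999)/1566261 + I*sqrt(5)/6989 ≈ 0.0045357 + 0.00031994*I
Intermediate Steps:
w(T, Q) = sqrt(Q + T)
y = -4/51 (y = 8/(-4 - 98) = 8/(-102) = 8*(-1/102) = -4/51 ≈ -0.078431)
-(w(-92, -88)/(-41934) + sqrt(y + 19403)/(-30711)) = -(sqrt(-88 - 92)/(-41934) + sqrt(-4/51 + 19403)/(-30711)) = -(sqrt(-180)*(-1/41934) + sqrt(989549/51)*(-1/30711)) = -((6*I*sqrt(5))*(-1/41934) + (sqrt(50466999)/51)*(-1/30711)) = -(-I*sqrt(5)/6989 - sqrt(50466999)/1566261) = -(-sqrt(50466999)/1566261 - I*sqrt(5)/6989) = sqrt(50466999)/1566261 + I*sqrt(5)/6989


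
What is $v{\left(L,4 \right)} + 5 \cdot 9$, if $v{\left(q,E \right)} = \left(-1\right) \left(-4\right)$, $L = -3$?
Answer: $49$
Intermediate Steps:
$v{\left(q,E \right)} = 4$
$v{\left(L,4 \right)} + 5 \cdot 9 = 4 + 5 \cdot 9 = 4 + 45 = 49$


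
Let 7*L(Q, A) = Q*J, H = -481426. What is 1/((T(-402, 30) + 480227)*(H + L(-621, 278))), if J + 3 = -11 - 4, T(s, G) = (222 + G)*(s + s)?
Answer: -7/932467807676 ≈ -7.5070e-12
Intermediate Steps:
T(s, G) = 2*s*(222 + G) (T(s, G) = (222 + G)*(2*s) = 2*s*(222 + G))
J = -18 (J = -3 + (-11 - 4) = -3 - 15 = -18)
L(Q, A) = -18*Q/7 (L(Q, A) = (Q*(-18))/7 = (-18*Q)/7 = -18*Q/7)
1/((T(-402, 30) + 480227)*(H + L(-621, 278))) = 1/((2*(-402)*(222 + 30) + 480227)*(-481426 - 18/7*(-621))) = 1/((2*(-402)*252 + 480227)*(-481426 + 11178/7)) = 1/((-202608 + 480227)*(-3358804/7)) = 1/(277619*(-3358804/7)) = 1/(-932467807676/7) = -7/932467807676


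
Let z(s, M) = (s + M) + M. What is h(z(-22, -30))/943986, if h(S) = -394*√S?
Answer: -197*I*√82/471993 ≈ -0.0037795*I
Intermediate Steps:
z(s, M) = s + 2*M (z(s, M) = (M + s) + M = s + 2*M)
h(z(-22, -30))/943986 = -394*√(-22 + 2*(-30))/943986 = -394*√(-22 - 60)*(1/943986) = -394*I*√82*(1/943986) = -197*I*√82/471993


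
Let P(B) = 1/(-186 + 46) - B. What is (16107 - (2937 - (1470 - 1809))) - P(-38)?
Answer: 1791021/140 ≈ 12793.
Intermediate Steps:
P(B) = -1/140 - B (P(B) = 1/(-140) - B = -1/140 - B)
(16107 - (2937 - (1470 - 1809))) - P(-38) = (16107 - (2937 - (1470 - 1809))) - (-1/140 - 1*(-38)) = (16107 - (2937 - 1*(-339))) - (-1/140 + 38) = (16107 - (2937 + 339)) - 1*5319/140 = (16107 - 1*3276) - 5319/140 = (16107 - 3276) - 5319/140 = 12831 - 5319/140 = 1791021/140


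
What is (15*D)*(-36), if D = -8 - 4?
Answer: 6480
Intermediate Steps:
D = -12
(15*D)*(-36) = (15*(-12))*(-36) = -180*(-36) = 6480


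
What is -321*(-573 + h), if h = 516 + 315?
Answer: -82818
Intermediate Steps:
h = 831
-321*(-573 + h) = -321*(-573 + 831) = -321*258 = -82818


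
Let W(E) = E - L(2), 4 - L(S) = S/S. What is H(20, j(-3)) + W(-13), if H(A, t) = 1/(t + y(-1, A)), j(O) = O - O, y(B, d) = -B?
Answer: -15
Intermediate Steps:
j(O) = 0
H(A, t) = 1/(1 + t) (H(A, t) = 1/(t - 1*(-1)) = 1/(t + 1) = 1/(1 + t))
L(S) = 3 (L(S) = 4 - S/S = 4 - 1*1 = 4 - 1 = 3)
W(E) = -3 + E (W(E) = E - 1*3 = E - 3 = -3 + E)
H(20, j(-3)) + W(-13) = 1/(1 + 0) + (-3 - 13) = 1/1 - 16 = 1 - 16 = -15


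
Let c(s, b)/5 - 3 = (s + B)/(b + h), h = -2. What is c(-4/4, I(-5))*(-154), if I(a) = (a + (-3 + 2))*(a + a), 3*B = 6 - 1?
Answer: -201740/87 ≈ -2318.9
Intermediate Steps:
B = 5/3 (B = (6 - 1)/3 = (1/3)*5 = 5/3 ≈ 1.6667)
I(a) = 2*a*(-1 + a) (I(a) = (a - 1)*(2*a) = (-1 + a)*(2*a) = 2*a*(-1 + a))
c(s, b) = 15 + 5*(5/3 + s)/(-2 + b) (c(s, b) = 15 + 5*((s + 5/3)/(b - 2)) = 15 + 5*((5/3 + s)/(-2 + b)) = 15 + 5*(5/3 + s)/(-2 + b))
c(-4/4, I(-5))*(-154) = (5*(-13 + 3*(-4/4) + 9*(2*(-5)*(-1 - 5)))/(3*(-2 + 2*(-5)*(-1 - 5))))*(-154) = (5*(-13 + 3*(-4*1/4) + 9*(2*(-5)*(-6)))/(3*(-2 + 2*(-5)*(-6))))*(-154) = (5*(-13 + 3*(-1) + 9*60)/(3*(-2 + 60)))*(-154) = ((5/3)*(-13 - 3 + 540)/58)*(-154) = ((5/3)*(1/58)*524)*(-154) = (1310/87)*(-154) = -201740/87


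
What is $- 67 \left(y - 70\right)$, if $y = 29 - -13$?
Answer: $1876$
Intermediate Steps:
$y = 42$ ($y = 29 + 13 = 42$)
$- 67 \left(y - 70\right) = - 67 \left(42 - 70\right) = \left(-67\right) \left(-28\right) = 1876$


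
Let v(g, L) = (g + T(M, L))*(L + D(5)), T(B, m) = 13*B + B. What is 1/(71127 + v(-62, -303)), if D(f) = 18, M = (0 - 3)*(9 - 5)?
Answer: 1/136677 ≈ 7.3165e-6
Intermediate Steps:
M = -12 (M = -3*4 = -12)
T(B, m) = 14*B
v(g, L) = (-168 + g)*(18 + L) (v(g, L) = (g + 14*(-12))*(L + 18) = (g - 168)*(18 + L) = (-168 + g)*(18 + L))
1/(71127 + v(-62, -303)) = 1/(71127 + (-3024 - 168*(-303) + 18*(-62) - 303*(-62))) = 1/(71127 + (-3024 + 50904 - 1116 + 18786)) = 1/(71127 + 65550) = 1/136677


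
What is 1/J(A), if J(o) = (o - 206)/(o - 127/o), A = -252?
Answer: 63377/115416 ≈ 0.54912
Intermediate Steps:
J(o) = (-206 + o)/(o - 127/o)
1/J(A) = 1/(-252*(-206 - 252)/(-127 + (-252)²)) = 1/(-252*(-458)/(-127 + 63504)) = 1/(-252*(-458)/63377) = 1/(-252*1/63377*(-458)) = 1/(115416/63377) = 63377/115416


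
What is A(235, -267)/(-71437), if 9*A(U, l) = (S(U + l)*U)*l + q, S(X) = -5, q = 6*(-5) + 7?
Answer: -313702/642933 ≈ -0.48792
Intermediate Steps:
q = -23 (q = -30 + 7 = -23)
A(U, l) = -23/9 - 5*U*l/9 (A(U, l) = ((-5*U)*l - 23)/9 = (-5*U*l - 23)/9 = (-23 - 5*U*l)/9 = -23/9 - 5*U*l/9)
A(235, -267)/(-71437) = (-23/9 - 5/9*235*(-267))/(-71437) = (-23/9 + 104575/3)*(-1/71437) = (313702/9)*(-1/71437) = -313702/642933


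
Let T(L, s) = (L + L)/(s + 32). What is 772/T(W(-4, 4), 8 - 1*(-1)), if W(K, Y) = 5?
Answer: 15826/5 ≈ 3165.2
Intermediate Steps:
T(L, s) = 2*L/(32 + s) (T(L, s) = (2*L)/(32 + s) = 2*L/(32 + s))
772/T(W(-4, 4), 8 - 1*(-1)) = 772/((2*5/(32 + (8 - 1*(-1))))) = 772/((2*5/(32 + (8 + 1)))) = 772/((2*5/(32 + 9))) = 772/((2*5/41)) = 772/((2*5*(1/41))) = 772/(10/41) = 772*(41/10) = 15826/5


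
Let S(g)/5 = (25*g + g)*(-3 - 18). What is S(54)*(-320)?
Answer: 47174400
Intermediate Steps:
S(g) = -2730*g (S(g) = 5*((25*g + g)*(-3 - 18)) = 5*((26*g)*(-21)) = 5*(-546*g) = -2730*g)
S(54)*(-320) = -2730*54*(-320) = -147420*(-320) = 47174400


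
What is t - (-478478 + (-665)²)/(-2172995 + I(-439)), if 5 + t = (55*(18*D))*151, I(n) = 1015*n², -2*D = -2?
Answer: 28916202043953/193438820 ≈ 1.4949e+5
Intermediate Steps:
D = 1 (D = -½*(-2) = 1)
t = 149485 (t = -5 + (55*(18*1))*151 = -5 + (55*18)*151 = -5 + 990*151 = -5 + 149490 = 149485)
t - (-478478 + (-665)²)/(-2172995 + I(-439)) = 149485 - (-478478 + (-665)²)/(-2172995 + 1015*(-439)²) = 149485 - (-478478 + 442225)/(-2172995 + 1015*192721) = 149485 - (-36253)/(-2172995 + 195611815) = 149485 - (-36253)/193438820 = 149485 - 1*(-36253/193438820) = 149485 + 36253/193438820 = 28916202043953/193438820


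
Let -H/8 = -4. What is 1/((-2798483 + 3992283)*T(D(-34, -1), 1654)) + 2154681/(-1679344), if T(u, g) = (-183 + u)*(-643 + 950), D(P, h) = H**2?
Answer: -83015452768746157/64701690187470800 ≈ -1.2830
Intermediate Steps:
H = 32 (H = -8*(-4) = 32)
D(P, h) = 1024 (D(P, h) = 32**2 = 1024)
T(u, g) = -56181 + 307*u (T(u, g) = (-183 + u)*307 = -56181 + 307*u)
1/((-2798483 + 3992283)*T(D(-34, -1), 1654)) + 2154681/(-1679344) = 1/((-2798483 + 3992283)*(-56181 + 307*1024)) + 2154681/(-1679344) = 1/(1193800*(-56181 + 314368)) + 2154681*(-1/1679344) = (1/1193800)/258187 - 2154681/1679344 = (1/1193800)*(1/258187) - 2154681/1679344 = 1/308223640600 - 2154681/1679344 = -83015452768746157/64701690187470800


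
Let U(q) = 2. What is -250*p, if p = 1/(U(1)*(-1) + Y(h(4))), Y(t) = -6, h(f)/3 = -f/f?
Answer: 125/4 ≈ 31.250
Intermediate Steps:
h(f) = -3 (h(f) = 3*(-f/f) = 3*(-1*1) = 3*(-1) = -3)
p = -⅛ (p = 1/(2*(-1) - 6) = 1/(-2 - 6) = 1/(-8) = -⅛ ≈ -0.12500)
-250*p = -250*(-⅛) = 125/4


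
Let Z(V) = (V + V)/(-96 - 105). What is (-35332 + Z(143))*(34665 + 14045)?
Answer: -345939296780/201 ≈ -1.7211e+9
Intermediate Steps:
Z(V) = -2*V/201 (Z(V) = (2*V)/(-201) = (2*V)*(-1/201) = -2*V/201)
(-35332 + Z(143))*(34665 + 14045) = (-35332 - 2/201*143)*(34665 + 14045) = (-35332 - 286/201)*48710 = -7102018/201*48710 = -345939296780/201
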